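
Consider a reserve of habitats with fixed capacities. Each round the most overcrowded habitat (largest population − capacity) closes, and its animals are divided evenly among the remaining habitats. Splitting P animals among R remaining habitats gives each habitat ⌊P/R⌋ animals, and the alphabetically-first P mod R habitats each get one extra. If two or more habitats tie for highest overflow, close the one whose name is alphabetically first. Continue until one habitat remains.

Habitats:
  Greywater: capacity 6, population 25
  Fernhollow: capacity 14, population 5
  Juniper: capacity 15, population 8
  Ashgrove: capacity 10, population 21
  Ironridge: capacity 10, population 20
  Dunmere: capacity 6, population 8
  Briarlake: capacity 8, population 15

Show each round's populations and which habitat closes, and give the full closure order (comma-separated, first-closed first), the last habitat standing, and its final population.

Round 1: Ashgrove=21 Briarlake=15 Dunmere=8 Fernhollow=5 Greywater=25 Ironridge=20 Juniper=8 → close Greywater (overflow 19)
  25÷6 = 4 each, +1 to first 1
Round 2: Ashgrove=26 Briarlake=19 Dunmere=12 Fernhollow=9 Ironridge=24 Juniper=12 → close Ashgrove (overflow 16)
  26÷5 = 5 each, +1 to first 1
Round 3: Briarlake=25 Dunmere=17 Fernhollow=14 Ironridge=29 Juniper=17 → close Ironridge (overflow 19)
  29÷4 = 7 each, +1 to first 1
Round 4: Briarlake=33 Dunmere=24 Fernhollow=21 Juniper=24 → close Briarlake (overflow 25)
  33÷3 = 11 each, +1 to first 0
Round 5: Dunmere=35 Fernhollow=32 Juniper=35 → close Dunmere (overflow 29)
  35÷2 = 17 each, +1 to first 1
Round 6: Fernhollow=50 Juniper=52 → close Juniper (overflow 37)
  52÷1 = 52 each, +1 to first 0

Closure order: Greywater, Ashgrove, Ironridge, Briarlake, Dunmere, Juniper
Last habitat: Fernhollow with 102 animals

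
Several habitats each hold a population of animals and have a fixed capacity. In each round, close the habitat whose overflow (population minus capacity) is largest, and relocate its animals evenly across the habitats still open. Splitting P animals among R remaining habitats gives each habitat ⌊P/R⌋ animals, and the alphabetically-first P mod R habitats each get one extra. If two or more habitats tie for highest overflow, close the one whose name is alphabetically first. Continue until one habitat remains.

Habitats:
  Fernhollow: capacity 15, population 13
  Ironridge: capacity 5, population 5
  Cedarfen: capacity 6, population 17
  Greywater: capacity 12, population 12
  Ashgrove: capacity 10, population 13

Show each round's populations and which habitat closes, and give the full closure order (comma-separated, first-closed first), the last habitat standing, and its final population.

Round 1: Ashgrove=13 Cedarfen=17 Fernhollow=13 Greywater=12 Ironridge=5 → close Cedarfen (overflow 11)
  17÷4 = 4 each, +1 to first 1
Round 2: Ashgrove=18 Fernhollow=17 Greywater=16 Ironridge=9 → close Ashgrove (overflow 8)
  18÷3 = 6 each, +1 to first 0
Round 3: Fernhollow=23 Greywater=22 Ironridge=15 → close Greywater (overflow 10)
  22÷2 = 11 each, +1 to first 0
Round 4: Fernhollow=34 Ironridge=26 → close Ironridge (overflow 21)
  26÷1 = 26 each, +1 to first 0

Closure order: Cedarfen, Ashgrove, Greywater, Ironridge
Last habitat: Fernhollow with 60 animals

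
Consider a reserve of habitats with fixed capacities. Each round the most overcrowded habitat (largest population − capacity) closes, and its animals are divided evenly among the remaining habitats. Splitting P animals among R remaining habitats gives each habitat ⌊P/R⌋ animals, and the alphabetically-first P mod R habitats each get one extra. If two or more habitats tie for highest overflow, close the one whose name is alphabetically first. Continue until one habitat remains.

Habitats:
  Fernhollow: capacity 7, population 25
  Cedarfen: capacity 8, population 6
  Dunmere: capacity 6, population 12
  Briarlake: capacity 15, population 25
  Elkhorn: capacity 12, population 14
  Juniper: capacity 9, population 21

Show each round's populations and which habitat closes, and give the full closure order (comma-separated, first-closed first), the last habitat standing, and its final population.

Closure order: Fernhollow, Juniper, Briarlake, Dunmere, Elkhorn
Last habitat: Cedarfen with 103 animals

Round 1: Briarlake=25 Cedarfen=6 Dunmere=12 Elkhorn=14 Fernhollow=25 Juniper=21 → close Fernhollow (overflow 18)
  25÷5 = 5 each, +1 to first 0
Round 2: Briarlake=30 Cedarfen=11 Dunmere=17 Elkhorn=19 Juniper=26 → close Juniper (overflow 17)
  26÷4 = 6 each, +1 to first 2
Round 3: Briarlake=37 Cedarfen=18 Dunmere=23 Elkhorn=25 → close Briarlake (overflow 22)
  37÷3 = 12 each, +1 to first 1
Round 4: Cedarfen=31 Dunmere=35 Elkhorn=37 → close Dunmere (overflow 29)
  35÷2 = 17 each, +1 to first 1
Round 5: Cedarfen=49 Elkhorn=54 → close Elkhorn (overflow 42)
  54÷1 = 54 each, +1 to first 0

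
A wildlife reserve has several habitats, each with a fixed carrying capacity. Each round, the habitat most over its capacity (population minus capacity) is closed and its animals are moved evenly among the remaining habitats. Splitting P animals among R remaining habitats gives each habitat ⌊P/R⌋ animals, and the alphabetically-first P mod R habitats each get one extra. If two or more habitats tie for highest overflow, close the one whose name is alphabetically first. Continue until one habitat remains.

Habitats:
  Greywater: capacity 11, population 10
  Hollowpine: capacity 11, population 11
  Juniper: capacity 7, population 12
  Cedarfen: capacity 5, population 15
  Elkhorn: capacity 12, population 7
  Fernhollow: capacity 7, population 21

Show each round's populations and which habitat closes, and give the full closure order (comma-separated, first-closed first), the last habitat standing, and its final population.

Round 1: Cedarfen=15 Elkhorn=7 Fernhollow=21 Greywater=10 Hollowpine=11 Juniper=12 → close Fernhollow (overflow 14)
  21÷5 = 4 each, +1 to first 1
Round 2: Cedarfen=20 Elkhorn=11 Greywater=14 Hollowpine=15 Juniper=16 → close Cedarfen (overflow 15)
  20÷4 = 5 each, +1 to first 0
Round 3: Elkhorn=16 Greywater=19 Hollowpine=20 Juniper=21 → close Juniper (overflow 14)
  21÷3 = 7 each, +1 to first 0
Round 4: Elkhorn=23 Greywater=26 Hollowpine=27 → close Hollowpine (overflow 16)
  27÷2 = 13 each, +1 to first 1
Round 5: Elkhorn=37 Greywater=39 → close Greywater (overflow 28)
  39÷1 = 39 each, +1 to first 0

Closure order: Fernhollow, Cedarfen, Juniper, Hollowpine, Greywater
Last habitat: Elkhorn with 76 animals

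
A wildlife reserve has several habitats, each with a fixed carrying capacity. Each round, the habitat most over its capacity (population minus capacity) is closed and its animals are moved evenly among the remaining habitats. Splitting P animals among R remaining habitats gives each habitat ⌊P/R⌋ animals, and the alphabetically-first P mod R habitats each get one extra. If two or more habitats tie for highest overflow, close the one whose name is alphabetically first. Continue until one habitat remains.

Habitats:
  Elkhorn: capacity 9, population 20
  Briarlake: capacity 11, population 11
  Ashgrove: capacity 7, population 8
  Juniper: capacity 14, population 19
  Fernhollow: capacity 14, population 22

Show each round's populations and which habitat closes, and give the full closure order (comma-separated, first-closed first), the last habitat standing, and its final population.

Closure order: Elkhorn, Fernhollow, Juniper, Ashgrove
Last habitat: Briarlake with 80 animals

Round 1: Ashgrove=8 Briarlake=11 Elkhorn=20 Fernhollow=22 Juniper=19 → close Elkhorn (overflow 11)
  20÷4 = 5 each, +1 to first 0
Round 2: Ashgrove=13 Briarlake=16 Fernhollow=27 Juniper=24 → close Fernhollow (overflow 13)
  27÷3 = 9 each, +1 to first 0
Round 3: Ashgrove=22 Briarlake=25 Juniper=33 → close Juniper (overflow 19)
  33÷2 = 16 each, +1 to first 1
Round 4: Ashgrove=39 Briarlake=41 → close Ashgrove (overflow 32)
  39÷1 = 39 each, +1 to first 0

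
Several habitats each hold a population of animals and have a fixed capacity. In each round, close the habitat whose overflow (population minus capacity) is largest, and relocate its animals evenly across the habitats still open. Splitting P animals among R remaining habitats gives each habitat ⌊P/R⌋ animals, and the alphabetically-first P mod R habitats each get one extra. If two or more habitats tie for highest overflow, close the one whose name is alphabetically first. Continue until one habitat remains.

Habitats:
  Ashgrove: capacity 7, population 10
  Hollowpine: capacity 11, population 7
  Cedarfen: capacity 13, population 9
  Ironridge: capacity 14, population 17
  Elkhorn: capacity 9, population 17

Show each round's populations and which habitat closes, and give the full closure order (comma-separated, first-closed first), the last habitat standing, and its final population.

Round 1: Ashgrove=10 Cedarfen=9 Elkhorn=17 Hollowpine=7 Ironridge=17 → close Elkhorn (overflow 8)
  17÷4 = 4 each, +1 to first 1
Round 2: Ashgrove=15 Cedarfen=13 Hollowpine=11 Ironridge=21 → close Ashgrove (overflow 8)
  15÷3 = 5 each, +1 to first 0
Round 3: Cedarfen=18 Hollowpine=16 Ironridge=26 → close Ironridge (overflow 12)
  26÷2 = 13 each, +1 to first 0
Round 4: Cedarfen=31 Hollowpine=29 → close Cedarfen (overflow 18)
  31÷1 = 31 each, +1 to first 0

Closure order: Elkhorn, Ashgrove, Ironridge, Cedarfen
Last habitat: Hollowpine with 60 animals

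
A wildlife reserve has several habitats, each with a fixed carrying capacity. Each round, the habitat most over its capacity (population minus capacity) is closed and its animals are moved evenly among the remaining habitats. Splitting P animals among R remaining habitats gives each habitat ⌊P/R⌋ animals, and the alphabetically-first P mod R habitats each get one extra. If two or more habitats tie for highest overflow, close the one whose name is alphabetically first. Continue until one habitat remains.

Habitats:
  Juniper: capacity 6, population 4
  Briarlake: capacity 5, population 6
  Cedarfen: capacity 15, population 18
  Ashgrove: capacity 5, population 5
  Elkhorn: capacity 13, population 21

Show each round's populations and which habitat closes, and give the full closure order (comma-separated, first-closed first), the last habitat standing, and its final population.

Round 1: Ashgrove=5 Briarlake=6 Cedarfen=18 Elkhorn=21 Juniper=4 → close Elkhorn (overflow 8)
  21÷4 = 5 each, +1 to first 1
Round 2: Ashgrove=11 Briarlake=11 Cedarfen=23 Juniper=9 → close Cedarfen (overflow 8)
  23÷3 = 7 each, +1 to first 2
Round 3: Ashgrove=19 Briarlake=19 Juniper=16 → close Ashgrove (overflow 14)
  19÷2 = 9 each, +1 to first 1
Round 4: Briarlake=29 Juniper=25 → close Briarlake (overflow 24)
  29÷1 = 29 each, +1 to first 0

Closure order: Elkhorn, Cedarfen, Ashgrove, Briarlake
Last habitat: Juniper with 54 animals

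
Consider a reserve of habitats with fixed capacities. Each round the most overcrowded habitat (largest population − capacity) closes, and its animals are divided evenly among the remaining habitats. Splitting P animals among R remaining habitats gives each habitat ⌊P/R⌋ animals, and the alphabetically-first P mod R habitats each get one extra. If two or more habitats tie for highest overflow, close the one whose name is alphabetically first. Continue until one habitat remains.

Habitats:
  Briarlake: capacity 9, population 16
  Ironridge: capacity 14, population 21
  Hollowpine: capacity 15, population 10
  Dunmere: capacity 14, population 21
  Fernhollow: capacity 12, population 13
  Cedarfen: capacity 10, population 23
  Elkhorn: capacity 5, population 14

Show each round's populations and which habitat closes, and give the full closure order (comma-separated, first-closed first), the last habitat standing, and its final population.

Closure order: Cedarfen, Elkhorn, Briarlake, Dunmere, Ironridge, Fernhollow
Last habitat: Hollowpine with 118 animals

Round 1: Briarlake=16 Cedarfen=23 Dunmere=21 Elkhorn=14 Fernhollow=13 Hollowpine=10 Ironridge=21 → close Cedarfen (overflow 13)
  23÷6 = 3 each, +1 to first 5
Round 2: Briarlake=20 Dunmere=25 Elkhorn=18 Fernhollow=17 Hollowpine=14 Ironridge=24 → close Elkhorn (overflow 13)
  18÷5 = 3 each, +1 to first 3
Round 3: Briarlake=24 Dunmere=29 Fernhollow=21 Hollowpine=17 Ironridge=27 → close Briarlake (overflow 15)
  24÷4 = 6 each, +1 to first 0
Round 4: Dunmere=35 Fernhollow=27 Hollowpine=23 Ironridge=33 → close Dunmere (overflow 21)
  35÷3 = 11 each, +1 to first 2
Round 5: Fernhollow=39 Hollowpine=35 Ironridge=44 → close Ironridge (overflow 30)
  44÷2 = 22 each, +1 to first 0
Round 6: Fernhollow=61 Hollowpine=57 → close Fernhollow (overflow 49)
  61÷1 = 61 each, +1 to first 0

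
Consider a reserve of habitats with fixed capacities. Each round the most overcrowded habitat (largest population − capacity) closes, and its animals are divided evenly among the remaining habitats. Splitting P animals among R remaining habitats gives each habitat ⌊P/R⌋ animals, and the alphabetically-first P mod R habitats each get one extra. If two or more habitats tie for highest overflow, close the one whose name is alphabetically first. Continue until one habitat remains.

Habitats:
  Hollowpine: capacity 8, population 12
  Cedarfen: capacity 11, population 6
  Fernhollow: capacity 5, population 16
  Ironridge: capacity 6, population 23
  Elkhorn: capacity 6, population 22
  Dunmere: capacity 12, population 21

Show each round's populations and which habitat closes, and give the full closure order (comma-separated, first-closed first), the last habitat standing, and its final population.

Round 1: Cedarfen=6 Dunmere=21 Elkhorn=22 Fernhollow=16 Hollowpine=12 Ironridge=23 → close Ironridge (overflow 17)
  23÷5 = 4 each, +1 to first 3
Round 2: Cedarfen=11 Dunmere=26 Elkhorn=27 Fernhollow=20 Hollowpine=16 → close Elkhorn (overflow 21)
  27÷4 = 6 each, +1 to first 3
Round 3: Cedarfen=18 Dunmere=33 Fernhollow=27 Hollowpine=22 → close Fernhollow (overflow 22)
  27÷3 = 9 each, +1 to first 0
Round 4: Cedarfen=27 Dunmere=42 Hollowpine=31 → close Dunmere (overflow 30)
  42÷2 = 21 each, +1 to first 0
Round 5: Cedarfen=48 Hollowpine=52 → close Hollowpine (overflow 44)
  52÷1 = 52 each, +1 to first 0

Closure order: Ironridge, Elkhorn, Fernhollow, Dunmere, Hollowpine
Last habitat: Cedarfen with 100 animals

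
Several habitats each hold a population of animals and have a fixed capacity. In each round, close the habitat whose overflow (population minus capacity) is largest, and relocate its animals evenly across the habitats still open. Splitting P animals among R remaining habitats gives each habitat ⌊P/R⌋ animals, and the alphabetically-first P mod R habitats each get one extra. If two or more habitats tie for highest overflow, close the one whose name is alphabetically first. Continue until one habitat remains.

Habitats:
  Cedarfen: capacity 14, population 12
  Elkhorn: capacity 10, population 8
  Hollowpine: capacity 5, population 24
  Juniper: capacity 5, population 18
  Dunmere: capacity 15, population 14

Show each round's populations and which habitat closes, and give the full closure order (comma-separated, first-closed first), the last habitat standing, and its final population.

Closure order: Hollowpine, Juniper, Dunmere, Cedarfen
Last habitat: Elkhorn with 76 animals

Round 1: Cedarfen=12 Dunmere=14 Elkhorn=8 Hollowpine=24 Juniper=18 → close Hollowpine (overflow 19)
  24÷4 = 6 each, +1 to first 0
Round 2: Cedarfen=18 Dunmere=20 Elkhorn=14 Juniper=24 → close Juniper (overflow 19)
  24÷3 = 8 each, +1 to first 0
Round 3: Cedarfen=26 Dunmere=28 Elkhorn=22 → close Dunmere (overflow 13)
  28÷2 = 14 each, +1 to first 0
Round 4: Cedarfen=40 Elkhorn=36 → close Cedarfen (overflow 26)
  40÷1 = 40 each, +1 to first 0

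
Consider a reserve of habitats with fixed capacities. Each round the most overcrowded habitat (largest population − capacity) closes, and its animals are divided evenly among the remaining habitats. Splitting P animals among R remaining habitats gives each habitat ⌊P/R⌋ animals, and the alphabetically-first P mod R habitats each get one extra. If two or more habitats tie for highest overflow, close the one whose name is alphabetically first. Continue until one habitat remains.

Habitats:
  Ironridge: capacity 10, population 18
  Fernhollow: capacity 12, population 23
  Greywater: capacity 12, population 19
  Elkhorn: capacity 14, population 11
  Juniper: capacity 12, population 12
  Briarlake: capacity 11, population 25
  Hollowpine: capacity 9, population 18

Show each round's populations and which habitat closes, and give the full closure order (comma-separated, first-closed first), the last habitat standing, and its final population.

Round 1: Briarlake=25 Elkhorn=11 Fernhollow=23 Greywater=19 Hollowpine=18 Ironridge=18 Juniper=12 → close Briarlake (overflow 14)
  25÷6 = 4 each, +1 to first 1
Round 2: Elkhorn=16 Fernhollow=27 Greywater=23 Hollowpine=22 Ironridge=22 Juniper=16 → close Fernhollow (overflow 15)
  27÷5 = 5 each, +1 to first 2
Round 3: Elkhorn=22 Greywater=29 Hollowpine=27 Ironridge=27 Juniper=21 → close Hollowpine (overflow 18)
  27÷4 = 6 each, +1 to first 3
Round 4: Elkhorn=29 Greywater=36 Ironridge=34 Juniper=27 → close Greywater (overflow 24)
  36÷3 = 12 each, +1 to first 0
Round 5: Elkhorn=41 Ironridge=46 Juniper=39 → close Ironridge (overflow 36)
  46÷2 = 23 each, +1 to first 0
Round 6: Elkhorn=64 Juniper=62 → close Elkhorn (overflow 50)
  64÷1 = 64 each, +1 to first 0

Closure order: Briarlake, Fernhollow, Hollowpine, Greywater, Ironridge, Elkhorn
Last habitat: Juniper with 126 animals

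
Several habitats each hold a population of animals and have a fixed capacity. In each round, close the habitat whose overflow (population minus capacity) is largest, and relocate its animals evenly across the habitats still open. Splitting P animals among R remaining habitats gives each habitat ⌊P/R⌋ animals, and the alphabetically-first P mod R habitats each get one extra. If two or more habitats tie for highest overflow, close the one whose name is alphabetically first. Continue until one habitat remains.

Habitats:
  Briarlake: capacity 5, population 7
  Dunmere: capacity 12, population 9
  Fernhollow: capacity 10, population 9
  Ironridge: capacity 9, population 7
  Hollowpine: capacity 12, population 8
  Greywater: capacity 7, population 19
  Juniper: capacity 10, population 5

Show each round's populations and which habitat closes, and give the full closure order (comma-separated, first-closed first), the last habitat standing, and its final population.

Round 1: Briarlake=7 Dunmere=9 Fernhollow=9 Greywater=19 Hollowpine=8 Ironridge=7 Juniper=5 → close Greywater (overflow 12)
  19÷6 = 3 each, +1 to first 1
Round 2: Briarlake=11 Dunmere=12 Fernhollow=12 Hollowpine=11 Ironridge=10 Juniper=8 → close Briarlake (overflow 6)
  11÷5 = 2 each, +1 to first 1
Round 3: Dunmere=15 Fernhollow=14 Hollowpine=13 Ironridge=12 Juniper=10 → close Fernhollow (overflow 4)
  14÷4 = 3 each, +1 to first 2
Round 4: Dunmere=19 Hollowpine=17 Ironridge=15 Juniper=13 → close Dunmere (overflow 7)
  19÷3 = 6 each, +1 to first 1
Round 5: Hollowpine=24 Ironridge=21 Juniper=19 → close Hollowpine (overflow 12)
  24÷2 = 12 each, +1 to first 0
Round 6: Ironridge=33 Juniper=31 → close Ironridge (overflow 24)
  33÷1 = 33 each, +1 to first 0

Closure order: Greywater, Briarlake, Fernhollow, Dunmere, Hollowpine, Ironridge
Last habitat: Juniper with 64 animals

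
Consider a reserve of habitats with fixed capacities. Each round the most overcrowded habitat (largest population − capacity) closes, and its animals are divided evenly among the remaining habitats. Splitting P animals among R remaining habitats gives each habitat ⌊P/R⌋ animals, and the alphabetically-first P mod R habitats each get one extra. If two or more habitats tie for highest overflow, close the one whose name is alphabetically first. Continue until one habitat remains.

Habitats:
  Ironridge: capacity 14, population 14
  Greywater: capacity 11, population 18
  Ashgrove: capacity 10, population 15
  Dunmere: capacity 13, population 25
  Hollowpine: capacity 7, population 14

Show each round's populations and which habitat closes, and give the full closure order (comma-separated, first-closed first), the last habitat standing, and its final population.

Closure order: Dunmere, Greywater, Hollowpine, Ashgrove
Last habitat: Ironridge with 86 animals

Round 1: Ashgrove=15 Dunmere=25 Greywater=18 Hollowpine=14 Ironridge=14 → close Dunmere (overflow 12)
  25÷4 = 6 each, +1 to first 1
Round 2: Ashgrove=22 Greywater=24 Hollowpine=20 Ironridge=20 → close Greywater (overflow 13)
  24÷3 = 8 each, +1 to first 0
Round 3: Ashgrove=30 Hollowpine=28 Ironridge=28 → close Hollowpine (overflow 21)
  28÷2 = 14 each, +1 to first 0
Round 4: Ashgrove=44 Ironridge=42 → close Ashgrove (overflow 34)
  44÷1 = 44 each, +1 to first 0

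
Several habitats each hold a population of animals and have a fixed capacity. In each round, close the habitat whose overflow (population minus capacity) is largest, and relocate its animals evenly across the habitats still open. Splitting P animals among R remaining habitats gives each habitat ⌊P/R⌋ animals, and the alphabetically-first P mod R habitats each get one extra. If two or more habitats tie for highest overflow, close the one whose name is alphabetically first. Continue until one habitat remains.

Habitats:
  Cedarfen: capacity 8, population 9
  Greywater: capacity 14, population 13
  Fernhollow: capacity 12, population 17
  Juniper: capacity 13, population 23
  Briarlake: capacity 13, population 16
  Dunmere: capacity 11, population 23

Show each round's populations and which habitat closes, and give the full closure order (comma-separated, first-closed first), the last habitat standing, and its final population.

Round 1: Briarlake=16 Cedarfen=9 Dunmere=23 Fernhollow=17 Greywater=13 Juniper=23 → close Dunmere (overflow 12)
  23÷5 = 4 each, +1 to first 3
Round 2: Briarlake=21 Cedarfen=14 Fernhollow=22 Greywater=17 Juniper=27 → close Juniper (overflow 14)
  27÷4 = 6 each, +1 to first 3
Round 3: Briarlake=28 Cedarfen=21 Fernhollow=29 Greywater=23 → close Fernhollow (overflow 17)
  29÷3 = 9 each, +1 to first 2
Round 4: Briarlake=38 Cedarfen=31 Greywater=32 → close Briarlake (overflow 25)
  38÷2 = 19 each, +1 to first 0
Round 5: Cedarfen=50 Greywater=51 → close Cedarfen (overflow 42)
  50÷1 = 50 each, +1 to first 0

Closure order: Dunmere, Juniper, Fernhollow, Briarlake, Cedarfen
Last habitat: Greywater with 101 animals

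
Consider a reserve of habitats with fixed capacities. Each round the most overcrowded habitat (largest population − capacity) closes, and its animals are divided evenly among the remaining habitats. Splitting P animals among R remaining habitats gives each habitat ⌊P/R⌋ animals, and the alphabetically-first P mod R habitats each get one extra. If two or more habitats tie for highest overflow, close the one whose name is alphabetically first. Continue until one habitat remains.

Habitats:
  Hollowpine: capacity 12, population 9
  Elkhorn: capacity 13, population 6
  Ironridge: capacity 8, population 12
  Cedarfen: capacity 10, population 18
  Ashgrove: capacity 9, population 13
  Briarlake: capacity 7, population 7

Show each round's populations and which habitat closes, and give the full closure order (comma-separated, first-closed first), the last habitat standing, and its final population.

Closure order: Cedarfen, Ashgrove, Ironridge, Briarlake, Hollowpine
Last habitat: Elkhorn with 65 animals

Round 1: Ashgrove=13 Briarlake=7 Cedarfen=18 Elkhorn=6 Hollowpine=9 Ironridge=12 → close Cedarfen (overflow 8)
  18÷5 = 3 each, +1 to first 3
Round 2: Ashgrove=17 Briarlake=11 Elkhorn=10 Hollowpine=12 Ironridge=15 → close Ashgrove (overflow 8)
  17÷4 = 4 each, +1 to first 1
Round 3: Briarlake=16 Elkhorn=14 Hollowpine=16 Ironridge=19 → close Ironridge (overflow 11)
  19÷3 = 6 each, +1 to first 1
Round 4: Briarlake=23 Elkhorn=20 Hollowpine=22 → close Briarlake (overflow 16)
  23÷2 = 11 each, +1 to first 1
Round 5: Elkhorn=32 Hollowpine=33 → close Hollowpine (overflow 21)
  33÷1 = 33 each, +1 to first 0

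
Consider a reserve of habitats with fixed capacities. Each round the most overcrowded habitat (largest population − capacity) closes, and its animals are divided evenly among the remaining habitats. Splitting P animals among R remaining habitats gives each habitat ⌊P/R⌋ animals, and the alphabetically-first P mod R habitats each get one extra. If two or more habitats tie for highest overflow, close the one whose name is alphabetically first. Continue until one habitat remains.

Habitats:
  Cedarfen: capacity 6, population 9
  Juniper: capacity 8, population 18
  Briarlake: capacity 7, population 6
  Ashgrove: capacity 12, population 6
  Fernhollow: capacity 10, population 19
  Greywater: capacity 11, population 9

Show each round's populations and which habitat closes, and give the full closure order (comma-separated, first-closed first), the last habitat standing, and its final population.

Closure order: Juniper, Fernhollow, Cedarfen, Briarlake, Greywater
Last habitat: Ashgrove with 67 animals

Round 1: Ashgrove=6 Briarlake=6 Cedarfen=9 Fernhollow=19 Greywater=9 Juniper=18 → close Juniper (overflow 10)
  18÷5 = 3 each, +1 to first 3
Round 2: Ashgrove=10 Briarlake=10 Cedarfen=13 Fernhollow=22 Greywater=12 → close Fernhollow (overflow 12)
  22÷4 = 5 each, +1 to first 2
Round 3: Ashgrove=16 Briarlake=16 Cedarfen=18 Greywater=17 → close Cedarfen (overflow 12)
  18÷3 = 6 each, +1 to first 0
Round 4: Ashgrove=22 Briarlake=22 Greywater=23 → close Briarlake (overflow 15)
  22÷2 = 11 each, +1 to first 0
Round 5: Ashgrove=33 Greywater=34 → close Greywater (overflow 23)
  34÷1 = 34 each, +1 to first 0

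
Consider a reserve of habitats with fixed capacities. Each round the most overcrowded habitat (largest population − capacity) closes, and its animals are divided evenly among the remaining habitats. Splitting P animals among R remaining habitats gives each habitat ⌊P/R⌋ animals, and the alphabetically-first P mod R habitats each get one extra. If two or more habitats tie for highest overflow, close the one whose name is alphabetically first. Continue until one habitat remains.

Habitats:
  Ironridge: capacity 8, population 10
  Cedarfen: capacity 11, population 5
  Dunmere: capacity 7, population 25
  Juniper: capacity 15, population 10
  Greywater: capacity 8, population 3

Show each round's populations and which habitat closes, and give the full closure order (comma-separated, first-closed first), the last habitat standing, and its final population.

Closure order: Dunmere, Ironridge, Cedarfen, Greywater
Last habitat: Juniper with 53 animals

Round 1: Cedarfen=5 Dunmere=25 Greywater=3 Ironridge=10 Juniper=10 → close Dunmere (overflow 18)
  25÷4 = 6 each, +1 to first 1
Round 2: Cedarfen=12 Greywater=9 Ironridge=16 Juniper=16 → close Ironridge (overflow 8)
  16÷3 = 5 each, +1 to first 1
Round 3: Cedarfen=18 Greywater=14 Juniper=21 → close Cedarfen (overflow 7)
  18÷2 = 9 each, +1 to first 0
Round 4: Greywater=23 Juniper=30 → close Greywater (overflow 15)
  23÷1 = 23 each, +1 to first 0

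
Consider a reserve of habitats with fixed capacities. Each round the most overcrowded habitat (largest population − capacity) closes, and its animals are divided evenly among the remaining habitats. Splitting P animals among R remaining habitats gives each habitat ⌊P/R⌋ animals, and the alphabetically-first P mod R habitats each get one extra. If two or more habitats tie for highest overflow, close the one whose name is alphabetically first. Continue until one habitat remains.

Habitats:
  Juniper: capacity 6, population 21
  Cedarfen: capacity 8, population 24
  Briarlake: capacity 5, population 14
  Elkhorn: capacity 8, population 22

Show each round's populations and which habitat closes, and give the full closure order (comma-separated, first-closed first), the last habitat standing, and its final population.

Round 1: Briarlake=14 Cedarfen=24 Elkhorn=22 Juniper=21 → close Cedarfen (overflow 16)
  24÷3 = 8 each, +1 to first 0
Round 2: Briarlake=22 Elkhorn=30 Juniper=29 → close Juniper (overflow 23)
  29÷2 = 14 each, +1 to first 1
Round 3: Briarlake=37 Elkhorn=44 → close Elkhorn (overflow 36)
  44÷1 = 44 each, +1 to first 0

Closure order: Cedarfen, Juniper, Elkhorn
Last habitat: Briarlake with 81 animals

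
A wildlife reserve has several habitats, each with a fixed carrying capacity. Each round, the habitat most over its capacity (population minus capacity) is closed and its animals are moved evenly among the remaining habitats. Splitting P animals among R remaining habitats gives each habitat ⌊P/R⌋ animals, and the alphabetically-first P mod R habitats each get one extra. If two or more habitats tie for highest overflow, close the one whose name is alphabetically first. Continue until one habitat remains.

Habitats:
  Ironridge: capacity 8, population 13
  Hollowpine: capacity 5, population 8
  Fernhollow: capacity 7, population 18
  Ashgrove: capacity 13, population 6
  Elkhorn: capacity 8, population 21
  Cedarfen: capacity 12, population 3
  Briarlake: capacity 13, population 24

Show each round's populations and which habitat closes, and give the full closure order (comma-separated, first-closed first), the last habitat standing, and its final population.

Round 1: Ashgrove=6 Briarlake=24 Cedarfen=3 Elkhorn=21 Fernhollow=18 Hollowpine=8 Ironridge=13 → close Elkhorn (overflow 13)
  21÷6 = 3 each, +1 to first 3
Round 2: Ashgrove=10 Briarlake=28 Cedarfen=7 Fernhollow=21 Hollowpine=11 Ironridge=16 → close Briarlake (overflow 15)
  28÷5 = 5 each, +1 to first 3
Round 3: Ashgrove=16 Cedarfen=13 Fernhollow=27 Hollowpine=16 Ironridge=21 → close Fernhollow (overflow 20)
  27÷4 = 6 each, +1 to first 3
Round 4: Ashgrove=23 Cedarfen=20 Hollowpine=23 Ironridge=27 → close Ironridge (overflow 19)
  27÷3 = 9 each, +1 to first 0
Round 5: Ashgrove=32 Cedarfen=29 Hollowpine=32 → close Hollowpine (overflow 27)
  32÷2 = 16 each, +1 to first 0
Round 6: Ashgrove=48 Cedarfen=45 → close Ashgrove (overflow 35)
  48÷1 = 48 each, +1 to first 0

Closure order: Elkhorn, Briarlake, Fernhollow, Ironridge, Hollowpine, Ashgrove
Last habitat: Cedarfen with 93 animals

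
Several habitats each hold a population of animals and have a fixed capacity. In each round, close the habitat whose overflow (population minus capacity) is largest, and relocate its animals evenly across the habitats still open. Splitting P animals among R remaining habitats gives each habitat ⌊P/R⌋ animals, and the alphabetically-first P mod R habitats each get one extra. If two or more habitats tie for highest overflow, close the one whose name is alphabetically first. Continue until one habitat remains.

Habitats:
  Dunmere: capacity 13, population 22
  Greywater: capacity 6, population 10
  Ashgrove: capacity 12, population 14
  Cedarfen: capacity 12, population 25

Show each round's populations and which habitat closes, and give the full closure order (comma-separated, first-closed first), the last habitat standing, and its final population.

Round 1: Ashgrove=14 Cedarfen=25 Dunmere=22 Greywater=10 → close Cedarfen (overflow 13)
  25÷3 = 8 each, +1 to first 1
Round 2: Ashgrove=23 Dunmere=30 Greywater=18 → close Dunmere (overflow 17)
  30÷2 = 15 each, +1 to first 0
Round 3: Ashgrove=38 Greywater=33 → close Greywater (overflow 27)
  33÷1 = 33 each, +1 to first 0

Closure order: Cedarfen, Dunmere, Greywater
Last habitat: Ashgrove with 71 animals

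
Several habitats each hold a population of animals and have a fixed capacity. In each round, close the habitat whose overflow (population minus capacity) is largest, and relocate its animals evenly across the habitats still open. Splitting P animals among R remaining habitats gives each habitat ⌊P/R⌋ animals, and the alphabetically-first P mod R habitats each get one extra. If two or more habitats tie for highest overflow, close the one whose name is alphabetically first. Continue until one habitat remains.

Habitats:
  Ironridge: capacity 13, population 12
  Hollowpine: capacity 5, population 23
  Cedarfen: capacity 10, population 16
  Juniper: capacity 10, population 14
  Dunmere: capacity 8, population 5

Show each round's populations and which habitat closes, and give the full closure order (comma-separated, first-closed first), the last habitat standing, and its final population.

Closure order: Hollowpine, Cedarfen, Juniper, Ironridge
Last habitat: Dunmere with 70 animals

Round 1: Cedarfen=16 Dunmere=5 Hollowpine=23 Ironridge=12 Juniper=14 → close Hollowpine (overflow 18)
  23÷4 = 5 each, +1 to first 3
Round 2: Cedarfen=22 Dunmere=11 Ironridge=18 Juniper=19 → close Cedarfen (overflow 12)
  22÷3 = 7 each, +1 to first 1
Round 3: Dunmere=19 Ironridge=25 Juniper=26 → close Juniper (overflow 16)
  26÷2 = 13 each, +1 to first 0
Round 4: Dunmere=32 Ironridge=38 → close Ironridge (overflow 25)
  38÷1 = 38 each, +1 to first 0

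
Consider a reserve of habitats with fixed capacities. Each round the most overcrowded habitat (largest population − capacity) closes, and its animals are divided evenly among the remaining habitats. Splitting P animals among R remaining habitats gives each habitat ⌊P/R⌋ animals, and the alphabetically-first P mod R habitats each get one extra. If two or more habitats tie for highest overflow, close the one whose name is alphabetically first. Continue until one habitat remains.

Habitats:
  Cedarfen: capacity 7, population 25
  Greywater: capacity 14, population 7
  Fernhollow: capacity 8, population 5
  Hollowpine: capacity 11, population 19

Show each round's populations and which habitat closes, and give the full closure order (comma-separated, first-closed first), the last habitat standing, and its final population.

Round 1: Cedarfen=25 Fernhollow=5 Greywater=7 Hollowpine=19 → close Cedarfen (overflow 18)
  25÷3 = 8 each, +1 to first 1
Round 2: Fernhollow=14 Greywater=15 Hollowpine=27 → close Hollowpine (overflow 16)
  27÷2 = 13 each, +1 to first 1
Round 3: Fernhollow=28 Greywater=28 → close Fernhollow (overflow 20)
  28÷1 = 28 each, +1 to first 0

Closure order: Cedarfen, Hollowpine, Fernhollow
Last habitat: Greywater with 56 animals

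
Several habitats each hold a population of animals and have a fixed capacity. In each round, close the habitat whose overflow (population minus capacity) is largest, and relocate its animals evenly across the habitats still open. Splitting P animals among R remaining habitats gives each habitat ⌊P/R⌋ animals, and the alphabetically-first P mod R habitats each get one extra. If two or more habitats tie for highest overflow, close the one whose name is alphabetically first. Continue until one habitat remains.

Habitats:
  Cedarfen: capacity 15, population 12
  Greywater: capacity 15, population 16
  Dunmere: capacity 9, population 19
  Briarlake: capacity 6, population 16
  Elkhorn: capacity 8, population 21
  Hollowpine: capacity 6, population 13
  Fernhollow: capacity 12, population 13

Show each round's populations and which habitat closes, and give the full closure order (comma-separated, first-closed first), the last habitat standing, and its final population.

Round 1: Briarlake=16 Cedarfen=12 Dunmere=19 Elkhorn=21 Fernhollow=13 Greywater=16 Hollowpine=13 → close Elkhorn (overflow 13)
  21÷6 = 3 each, +1 to first 3
Round 2: Briarlake=20 Cedarfen=16 Dunmere=23 Fernhollow=16 Greywater=19 Hollowpine=16 → close Briarlake (overflow 14)
  20÷5 = 4 each, +1 to first 0
Round 3: Cedarfen=20 Dunmere=27 Fernhollow=20 Greywater=23 Hollowpine=20 → close Dunmere (overflow 18)
  27÷4 = 6 each, +1 to first 3
Round 4: Cedarfen=27 Fernhollow=27 Greywater=30 Hollowpine=26 → close Hollowpine (overflow 20)
  26÷3 = 8 each, +1 to first 2
Round 5: Cedarfen=36 Fernhollow=36 Greywater=38 → close Fernhollow (overflow 24)
  36÷2 = 18 each, +1 to first 0
Round 6: Cedarfen=54 Greywater=56 → close Greywater (overflow 41)
  56÷1 = 56 each, +1 to first 0

Closure order: Elkhorn, Briarlake, Dunmere, Hollowpine, Fernhollow, Greywater
Last habitat: Cedarfen with 110 animals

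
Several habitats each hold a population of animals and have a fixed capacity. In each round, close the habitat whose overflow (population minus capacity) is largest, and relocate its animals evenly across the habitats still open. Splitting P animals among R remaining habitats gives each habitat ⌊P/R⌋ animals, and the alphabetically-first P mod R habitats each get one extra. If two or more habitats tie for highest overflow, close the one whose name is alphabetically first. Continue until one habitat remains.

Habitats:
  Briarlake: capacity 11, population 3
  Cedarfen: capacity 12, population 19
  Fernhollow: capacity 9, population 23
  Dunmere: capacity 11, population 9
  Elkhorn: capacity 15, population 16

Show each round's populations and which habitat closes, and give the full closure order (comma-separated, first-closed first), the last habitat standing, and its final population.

Closure order: Fernhollow, Cedarfen, Elkhorn, Dunmere
Last habitat: Briarlake with 70 animals

Round 1: Briarlake=3 Cedarfen=19 Dunmere=9 Elkhorn=16 Fernhollow=23 → close Fernhollow (overflow 14)
  23÷4 = 5 each, +1 to first 3
Round 2: Briarlake=9 Cedarfen=25 Dunmere=15 Elkhorn=21 → close Cedarfen (overflow 13)
  25÷3 = 8 each, +1 to first 1
Round 3: Briarlake=18 Dunmere=23 Elkhorn=29 → close Elkhorn (overflow 14)
  29÷2 = 14 each, +1 to first 1
Round 4: Briarlake=33 Dunmere=37 → close Dunmere (overflow 26)
  37÷1 = 37 each, +1 to first 0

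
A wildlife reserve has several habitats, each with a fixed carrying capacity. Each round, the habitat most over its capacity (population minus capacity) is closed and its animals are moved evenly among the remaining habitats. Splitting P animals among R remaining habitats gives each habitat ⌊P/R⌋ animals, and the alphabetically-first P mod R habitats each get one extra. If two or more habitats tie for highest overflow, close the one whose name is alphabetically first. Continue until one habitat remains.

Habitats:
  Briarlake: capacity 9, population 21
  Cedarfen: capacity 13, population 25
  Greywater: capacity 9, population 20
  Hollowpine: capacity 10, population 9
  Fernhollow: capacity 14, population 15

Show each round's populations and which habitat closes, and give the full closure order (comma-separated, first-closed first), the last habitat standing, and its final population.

Closure order: Briarlake, Cedarfen, Greywater, Fernhollow
Last habitat: Hollowpine with 90 animals

Round 1: Briarlake=21 Cedarfen=25 Fernhollow=15 Greywater=20 Hollowpine=9 → close Briarlake (overflow 12)
  21÷4 = 5 each, +1 to first 1
Round 2: Cedarfen=31 Fernhollow=20 Greywater=25 Hollowpine=14 → close Cedarfen (overflow 18)
  31÷3 = 10 each, +1 to first 1
Round 3: Fernhollow=31 Greywater=35 Hollowpine=24 → close Greywater (overflow 26)
  35÷2 = 17 each, +1 to first 1
Round 4: Fernhollow=49 Hollowpine=41 → close Fernhollow (overflow 35)
  49÷1 = 49 each, +1 to first 0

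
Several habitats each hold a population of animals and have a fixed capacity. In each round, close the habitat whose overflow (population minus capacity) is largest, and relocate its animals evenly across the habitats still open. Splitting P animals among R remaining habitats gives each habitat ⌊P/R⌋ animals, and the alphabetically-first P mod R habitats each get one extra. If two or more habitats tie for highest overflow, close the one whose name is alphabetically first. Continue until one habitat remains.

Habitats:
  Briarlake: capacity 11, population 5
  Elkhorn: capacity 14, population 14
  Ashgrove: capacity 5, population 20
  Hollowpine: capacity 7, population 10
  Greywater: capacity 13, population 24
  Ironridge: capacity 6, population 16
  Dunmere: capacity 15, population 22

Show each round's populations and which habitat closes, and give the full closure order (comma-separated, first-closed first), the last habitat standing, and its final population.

Closure order: Ashgrove, Greywater, Ironridge, Dunmere, Hollowpine, Elkhorn
Last habitat: Briarlake with 111 animals

Round 1: Ashgrove=20 Briarlake=5 Dunmere=22 Elkhorn=14 Greywater=24 Hollowpine=10 Ironridge=16 → close Ashgrove (overflow 15)
  20÷6 = 3 each, +1 to first 2
Round 2: Briarlake=9 Dunmere=26 Elkhorn=17 Greywater=27 Hollowpine=13 Ironridge=19 → close Greywater (overflow 14)
  27÷5 = 5 each, +1 to first 2
Round 3: Briarlake=15 Dunmere=32 Elkhorn=22 Hollowpine=18 Ironridge=24 → close Ironridge (overflow 18)
  24÷4 = 6 each, +1 to first 0
Round 4: Briarlake=21 Dunmere=38 Elkhorn=28 Hollowpine=24 → close Dunmere (overflow 23)
  38÷3 = 12 each, +1 to first 2
Round 5: Briarlake=34 Elkhorn=41 Hollowpine=36 → close Hollowpine (overflow 29)
  36÷2 = 18 each, +1 to first 0
Round 6: Briarlake=52 Elkhorn=59 → close Elkhorn (overflow 45)
  59÷1 = 59 each, +1 to first 0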